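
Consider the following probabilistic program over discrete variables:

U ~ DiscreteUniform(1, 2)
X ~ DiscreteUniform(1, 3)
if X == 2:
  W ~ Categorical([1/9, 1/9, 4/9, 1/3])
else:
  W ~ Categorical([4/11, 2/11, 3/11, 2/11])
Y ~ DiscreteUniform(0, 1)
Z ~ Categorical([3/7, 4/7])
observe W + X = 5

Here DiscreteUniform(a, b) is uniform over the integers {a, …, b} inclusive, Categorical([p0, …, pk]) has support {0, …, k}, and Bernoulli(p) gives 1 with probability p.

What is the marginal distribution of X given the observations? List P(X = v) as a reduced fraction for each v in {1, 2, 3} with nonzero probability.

Enumerate traces; 16 have nonzero weight after conditioning:
  (U=1, X=2, W=3, Y=0, Z=0) weight 1/84
  (U=1, X=2, W=3, Y=0, Z=1) weight 1/63
  (U=1, X=2, W=3, Y=1, Z=0) weight 1/84
  (U=1, X=2, W=3, Y=1, Z=1) weight 1/63
  (U=1, X=3, W=2, Y=0, Z=0) weight 3/308
  (U=1, X=3, W=2, Y=0, Z=1) weight 1/77
  (U=1, X=3, W=2, Y=1, Z=0) weight 3/308
  (U=1, X=3, W=2, Y=1, Z=1) weight 1/77
  … 8 more
Group by X:
  weight(X=2) = 1/9
  weight(X=3) = 1/11
Total weight = 1/9 + 1/11 = 20/99
P(X=2 | obs) = 1/9 / 20/99 = 11/20
P(X=3 | obs) = 1/11 / 20/99 = 9/20

P(X=2) = 11/20, P(X=3) = 9/20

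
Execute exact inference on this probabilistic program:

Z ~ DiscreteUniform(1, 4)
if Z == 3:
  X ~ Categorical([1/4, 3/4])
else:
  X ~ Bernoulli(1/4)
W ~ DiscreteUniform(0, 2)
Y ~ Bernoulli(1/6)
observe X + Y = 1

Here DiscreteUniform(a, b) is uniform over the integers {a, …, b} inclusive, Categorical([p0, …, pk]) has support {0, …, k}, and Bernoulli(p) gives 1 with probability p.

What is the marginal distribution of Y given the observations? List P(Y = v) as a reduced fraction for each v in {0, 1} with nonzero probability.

P(Y=0) = 3/4, P(Y=1) = 1/4

Enumerate traces; 24 have nonzero weight after conditioning:
  (Z=1, X=0, W=0, Y=1) weight 1/96
  (Z=1, X=0, W=1, Y=1) weight 1/96
  (Z=1, X=0, W=2, Y=1) weight 1/96
  (Z=1, X=1, W=0, Y=0) weight 5/288
  (Z=1, X=1, W=1, Y=0) weight 5/288
  (Z=1, X=1, W=2, Y=0) weight 5/288
  (Z=2, X=0, W=0, Y=1) weight 1/96
  (Z=2, X=0, W=1, Y=1) weight 1/96
  … 16 more
Group by Y:
  weight(Y=0) = 5/16
  weight(Y=1) = 5/48
Total weight = 5/16 + 5/48 = 5/12
P(Y=0 | obs) = 5/16 / 5/12 = 3/4
P(Y=1 | obs) = 5/48 / 5/12 = 1/4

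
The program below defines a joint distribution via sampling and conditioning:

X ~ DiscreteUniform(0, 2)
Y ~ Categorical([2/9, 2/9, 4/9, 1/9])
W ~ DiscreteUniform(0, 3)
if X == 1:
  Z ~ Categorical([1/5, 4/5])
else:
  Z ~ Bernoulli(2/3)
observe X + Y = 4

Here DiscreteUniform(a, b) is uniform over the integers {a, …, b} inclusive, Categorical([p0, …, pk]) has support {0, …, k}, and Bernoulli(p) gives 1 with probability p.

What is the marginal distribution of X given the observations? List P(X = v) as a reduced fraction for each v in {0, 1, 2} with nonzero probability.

Enumerate traces; 16 have nonzero weight after conditioning:
  (X=1, Y=3, W=0, Z=0) weight 1/540
  (X=1, Y=3, W=0, Z=1) weight 1/135
  (X=1, Y=3, W=1, Z=0) weight 1/540
  (X=1, Y=3, W=1, Z=1) weight 1/135
  (X=1, Y=3, W=2, Z=0) weight 1/540
  (X=1, Y=3, W=2, Z=1) weight 1/135
  (X=1, Y=3, W=3, Z=0) weight 1/540
  (X=1, Y=3, W=3, Z=1) weight 1/135
  (X=2, Y=2, W=0, Z=0) weight 1/81
  … 7 more
Group by X:
  weight(X=1) = 1/27
  weight(X=2) = 4/27
Total weight = 1/27 + 4/27 = 5/27
P(X=1 | obs) = 1/27 / 5/27 = 1/5
P(X=2 | obs) = 4/27 / 5/27 = 4/5

P(X=1) = 1/5, P(X=2) = 4/5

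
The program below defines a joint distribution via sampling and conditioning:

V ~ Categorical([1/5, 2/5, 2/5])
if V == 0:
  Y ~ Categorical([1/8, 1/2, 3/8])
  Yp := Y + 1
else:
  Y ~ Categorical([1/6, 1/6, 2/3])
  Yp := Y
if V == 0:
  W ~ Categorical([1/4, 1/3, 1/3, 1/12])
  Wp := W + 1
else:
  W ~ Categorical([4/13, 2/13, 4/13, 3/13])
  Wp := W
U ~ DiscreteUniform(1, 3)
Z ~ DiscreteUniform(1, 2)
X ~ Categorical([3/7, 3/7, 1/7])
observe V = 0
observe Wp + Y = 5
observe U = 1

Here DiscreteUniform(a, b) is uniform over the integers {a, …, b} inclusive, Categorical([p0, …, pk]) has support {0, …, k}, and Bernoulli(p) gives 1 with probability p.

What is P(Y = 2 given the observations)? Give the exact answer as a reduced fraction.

P(Y = 2 | obs) = 3/4

Enumerate traces; 12 have nonzero weight after conditioning:
  (V=0, Y=1, W=3, U=1, Z=1, X=0) weight 1/1680
  (V=0, Y=1, W=3, U=1, Z=1, X=1) weight 1/1680
  (V=0, Y=1, W=3, U=1, Z=1, X=2) weight 1/5040
  (V=0, Y=1, W=3, U=1, Z=2, X=0) weight 1/1680
  (V=0, Y=1, W=3, U=1, Z=2, X=1) weight 1/1680
  (V=0, Y=1, W=3, U=1, Z=2, X=2) weight 1/5040
  (V=0, Y=2, W=2, U=1, Z=1, X=0) weight 1/560
  (V=0, Y=2, W=2, U=1, Z=1, X=1) weight 1/560
  … 4 more
Group by Y:
  weight(Y=1) = 1/360
  weight(Y=2) = 1/120
Total weight = 1/360 + 1/120 = 1/90
P(Y=1 | obs) = 1/360 / 1/90 = 1/4
P(Y=2 | obs) = 1/120 / 1/90 = 3/4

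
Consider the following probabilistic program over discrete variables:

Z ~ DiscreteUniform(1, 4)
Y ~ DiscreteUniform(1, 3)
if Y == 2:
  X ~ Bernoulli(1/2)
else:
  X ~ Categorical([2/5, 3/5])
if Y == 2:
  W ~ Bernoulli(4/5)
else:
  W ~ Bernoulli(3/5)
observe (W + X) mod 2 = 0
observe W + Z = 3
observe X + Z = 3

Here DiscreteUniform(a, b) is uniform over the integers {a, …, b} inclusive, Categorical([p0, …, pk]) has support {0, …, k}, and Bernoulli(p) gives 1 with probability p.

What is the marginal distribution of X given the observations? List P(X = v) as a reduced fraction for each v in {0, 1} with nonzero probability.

Enumerate traces; 6 have nonzero weight after conditioning:
  (Z=2, Y=1, X=1, W=1) weight 3/100
  (Z=2, Y=2, X=1, W=1) weight 1/30
  (Z=2, Y=3, X=1, W=1) weight 3/100
  (Z=3, Y=1, X=0, W=0) weight 1/75
  (Z=3, Y=2, X=0, W=0) weight 1/120
  (Z=3, Y=3, X=0, W=0) weight 1/75
Group by X:
  weight(X=0) = 7/200
  weight(X=1) = 7/75
Total weight = 7/200 + 7/75 = 77/600
P(X=0 | obs) = 7/200 / 77/600 = 3/11
P(X=1 | obs) = 7/75 / 77/600 = 8/11

P(X=0) = 3/11, P(X=1) = 8/11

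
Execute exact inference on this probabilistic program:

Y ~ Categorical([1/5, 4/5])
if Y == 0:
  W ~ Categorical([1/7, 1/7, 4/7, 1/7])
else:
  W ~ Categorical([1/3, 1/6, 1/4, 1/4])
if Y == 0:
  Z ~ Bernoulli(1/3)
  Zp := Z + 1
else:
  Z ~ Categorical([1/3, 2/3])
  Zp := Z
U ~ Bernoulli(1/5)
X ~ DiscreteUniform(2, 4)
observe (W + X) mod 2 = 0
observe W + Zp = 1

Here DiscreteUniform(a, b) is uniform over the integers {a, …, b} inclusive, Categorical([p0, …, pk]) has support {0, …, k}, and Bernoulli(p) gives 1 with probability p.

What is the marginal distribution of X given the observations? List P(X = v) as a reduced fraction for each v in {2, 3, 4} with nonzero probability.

P(X=2) = 31/69, P(X=3) = 7/69, P(X=4) = 31/69

Enumerate traces; 10 have nonzero weight after conditioning:
  (Y=0, W=0, Z=0, U=0, X=2) weight 8/1575
  (Y=0, W=0, Z=0, U=0, X=4) weight 8/1575
  (Y=0, W=0, Z=0, U=1, X=2) weight 2/1575
  (Y=0, W=0, Z=0, U=1, X=4) weight 2/1575
  (Y=1, W=0, Z=1, U=0, X=2) weight 32/675
  (Y=1, W=0, Z=1, U=0, X=4) weight 32/675
  (Y=1, W=0, Z=1, U=1, X=2) weight 8/675
  (Y=1, W=0, Z=1, U=1, X=4) weight 8/675
  (Y=1, W=1, Z=0, U=0, X=3) weight 8/675
  … 1 more
Group by X:
  weight(X=2) = 62/945
  weight(X=3) = 2/135
  weight(X=4) = 62/945
Total weight = 62/945 + 2/135 + 62/945 = 46/315
P(X=2 | obs) = 62/945 / 46/315 = 31/69
P(X=3 | obs) = 2/135 / 46/315 = 7/69
P(X=4 | obs) = 62/945 / 46/315 = 31/69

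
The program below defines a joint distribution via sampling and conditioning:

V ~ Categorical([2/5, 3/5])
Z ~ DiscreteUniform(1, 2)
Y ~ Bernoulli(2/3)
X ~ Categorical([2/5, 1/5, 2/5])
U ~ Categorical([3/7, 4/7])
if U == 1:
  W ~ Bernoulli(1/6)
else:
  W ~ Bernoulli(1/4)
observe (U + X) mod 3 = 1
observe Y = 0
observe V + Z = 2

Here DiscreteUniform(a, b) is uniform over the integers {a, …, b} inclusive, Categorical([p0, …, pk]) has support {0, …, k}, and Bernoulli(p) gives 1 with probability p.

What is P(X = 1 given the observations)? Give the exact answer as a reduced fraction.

Enumerate traces; 8 have nonzero weight after conditioning:
  (V=0, Z=2, Y=0, X=0, U=1, W=0) weight 4/315
  (V=0, Z=2, Y=0, X=0, U=1, W=1) weight 4/1575
  (V=0, Z=2, Y=0, X=1, U=0, W=0) weight 3/700
  (V=0, Z=2, Y=0, X=1, U=0, W=1) weight 1/700
  (V=1, Z=1, Y=0, X=0, U=1, W=0) weight 2/105
  (V=1, Z=1, Y=0, X=0, U=1, W=1) weight 2/525
  (V=1, Z=1, Y=0, X=1, U=0, W=0) weight 9/1400
  (V=1, Z=1, Y=0, X=1, U=0, W=1) weight 3/1400
Group by X:
  weight(X=0) = 4/105
  weight(X=1) = 1/70
Total weight = 4/105 + 1/70 = 11/210
P(X=0 | obs) = 4/105 / 11/210 = 8/11
P(X=1 | obs) = 1/70 / 11/210 = 3/11

P(X = 1 | obs) = 3/11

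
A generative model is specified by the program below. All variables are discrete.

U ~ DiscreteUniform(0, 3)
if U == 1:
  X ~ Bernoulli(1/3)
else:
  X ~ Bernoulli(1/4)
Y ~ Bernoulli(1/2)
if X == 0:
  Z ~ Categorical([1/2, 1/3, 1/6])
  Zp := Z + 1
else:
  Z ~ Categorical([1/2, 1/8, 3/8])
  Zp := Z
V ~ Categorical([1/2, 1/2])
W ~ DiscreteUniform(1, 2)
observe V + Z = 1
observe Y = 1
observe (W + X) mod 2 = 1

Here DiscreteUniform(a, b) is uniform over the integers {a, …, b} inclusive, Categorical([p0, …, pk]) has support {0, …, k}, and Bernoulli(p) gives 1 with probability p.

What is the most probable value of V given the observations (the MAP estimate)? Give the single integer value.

Enumerate traces; 16 have nonzero weight after conditioning:
  (U=0, X=0, Y=1, Z=0, V=1, W=1) weight 3/256
  (U=0, X=0, Y=1, Z=1, V=0, W=1) weight 1/128
  (U=0, X=1, Y=1, Z=0, V=1, W=2) weight 1/256
  (U=0, X=1, Y=1, Z=1, V=0, W=2) weight 1/1024
  (U=1, X=0, Y=1, Z=0, V=1, W=1) weight 1/96
  (U=1, X=0, Y=1, Z=1, V=0, W=1) weight 1/144
  (U=1, X=1, Y=1, Z=0, V=1, W=2) weight 1/192
  (U=1, X=1, Y=1, Z=1, V=0, W=2) weight 1/768
  … 8 more
Group by V:
  weight(V=0) = 319/9216
  weight(V=1) = 1/16
Total weight = 319/9216 + 1/16 = 895/9216
P(V=0 | obs) = 319/9216 / 895/9216 = 319/895
P(V=1 | obs) = 1/16 / 895/9216 = 576/895
argmax = 1

argmax_v P(V = v | obs) = 1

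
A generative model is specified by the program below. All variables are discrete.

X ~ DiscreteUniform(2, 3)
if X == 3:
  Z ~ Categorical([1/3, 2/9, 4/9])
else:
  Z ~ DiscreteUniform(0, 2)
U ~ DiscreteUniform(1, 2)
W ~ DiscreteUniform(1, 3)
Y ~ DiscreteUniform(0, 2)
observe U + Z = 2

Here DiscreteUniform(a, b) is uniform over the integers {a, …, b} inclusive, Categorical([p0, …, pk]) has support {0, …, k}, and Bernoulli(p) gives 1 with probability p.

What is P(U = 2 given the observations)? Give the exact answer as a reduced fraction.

P(U = 2 | obs) = 6/11

Enumerate traces; 36 have nonzero weight after conditioning:
  (X=2, Z=0, U=2, W=1, Y=0) weight 1/108
  (X=2, Z=0, U=2, W=1, Y=1) weight 1/108
  (X=2, Z=0, U=2, W=1, Y=2) weight 1/108
  (X=2, Z=0, U=2, W=2, Y=0) weight 1/108
  (X=2, Z=0, U=2, W=2, Y=1) weight 1/108
  (X=2, Z=0, U=2, W=2, Y=2) weight 1/108
  (X=2, Z=0, U=2, W=3, Y=0) weight 1/108
  (X=2, Z=0, U=2, W=3, Y=1) weight 1/108
  (X=2, Z=1, U=1, W=1, Y=0) weight 1/108
  … 27 more
Group by U:
  weight(U=1) = 5/36
  weight(U=2) = 1/6
Total weight = 5/36 + 1/6 = 11/36
P(U=1 | obs) = 5/36 / 11/36 = 5/11
P(U=2 | obs) = 1/6 / 11/36 = 6/11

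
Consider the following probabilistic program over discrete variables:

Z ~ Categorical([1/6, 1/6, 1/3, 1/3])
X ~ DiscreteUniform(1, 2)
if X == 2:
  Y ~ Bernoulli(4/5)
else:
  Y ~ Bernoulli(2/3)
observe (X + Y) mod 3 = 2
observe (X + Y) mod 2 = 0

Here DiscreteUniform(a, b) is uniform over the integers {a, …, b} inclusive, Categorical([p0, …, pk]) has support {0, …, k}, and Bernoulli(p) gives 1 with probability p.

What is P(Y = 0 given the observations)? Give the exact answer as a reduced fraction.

P(Y = 0 | obs) = 3/13

Enumerate traces; 8 have nonzero weight after conditioning:
  (Z=0, X=1, Y=1) weight 1/18
  (Z=0, X=2, Y=0) weight 1/60
  (Z=1, X=1, Y=1) weight 1/18
  (Z=1, X=2, Y=0) weight 1/60
  (Z=2, X=1, Y=1) weight 1/9
  (Z=2, X=2, Y=0) weight 1/30
  (Z=3, X=1, Y=1) weight 1/9
  (Z=3, X=2, Y=0) weight 1/30
Group by Y:
  weight(Y=0) = 1/10
  weight(Y=1) = 1/3
Total weight = 1/10 + 1/3 = 13/30
P(Y=0 | obs) = 1/10 / 13/30 = 3/13
P(Y=1 | obs) = 1/3 / 13/30 = 10/13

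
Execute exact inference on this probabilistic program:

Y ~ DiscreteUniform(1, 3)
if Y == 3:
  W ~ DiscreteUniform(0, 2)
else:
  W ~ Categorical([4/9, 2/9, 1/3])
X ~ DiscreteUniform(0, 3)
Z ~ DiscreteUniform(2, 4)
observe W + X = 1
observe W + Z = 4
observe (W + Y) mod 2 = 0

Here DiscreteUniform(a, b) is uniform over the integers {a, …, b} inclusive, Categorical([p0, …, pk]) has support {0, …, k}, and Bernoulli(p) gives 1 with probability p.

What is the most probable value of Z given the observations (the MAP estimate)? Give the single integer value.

Enumerate traces; 3 have nonzero weight after conditioning:
  (Y=1, W=1, X=0, Z=3) weight 1/162
  (Y=2, W=0, X=1, Z=4) weight 1/81
  (Y=3, W=1, X=0, Z=3) weight 1/108
Group by Z:
  weight(Z=3) = 5/324
  weight(Z=4) = 1/81
Total weight = 5/324 + 1/81 = 1/36
P(Z=3 | obs) = 5/324 / 1/36 = 5/9
P(Z=4 | obs) = 1/81 / 1/36 = 4/9
argmax = 3

argmax_v P(Z = v | obs) = 3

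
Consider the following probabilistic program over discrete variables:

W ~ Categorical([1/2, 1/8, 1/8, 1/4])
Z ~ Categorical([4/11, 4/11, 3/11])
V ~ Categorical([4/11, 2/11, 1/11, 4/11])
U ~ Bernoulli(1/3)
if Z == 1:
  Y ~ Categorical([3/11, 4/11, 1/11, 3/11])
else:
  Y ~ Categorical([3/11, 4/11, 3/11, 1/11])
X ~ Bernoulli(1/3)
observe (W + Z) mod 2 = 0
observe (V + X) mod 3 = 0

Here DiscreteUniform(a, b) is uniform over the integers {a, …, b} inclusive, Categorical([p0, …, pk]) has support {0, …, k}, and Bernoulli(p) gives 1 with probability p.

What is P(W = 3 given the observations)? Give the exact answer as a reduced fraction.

P(W = 3 | obs) = 8/47

Enumerate traces; 144 have nonzero weight after conditioning:
  (W=0, Z=0, V=0, U=0, Y=0, X=0) weight 32/3993
  (W=0, Z=0, V=0, U=0, Y=1, X=0) weight 128/11979
  (W=0, Z=0, V=0, U=0, Y=2, X=0) weight 32/3993
  (W=0, Z=0, V=0, U=0, Y=3, X=0) weight 32/11979
  (W=0, Z=0, V=0, U=1, Y=0, X=0) weight 16/3993
  (W=0, Z=0, V=0, U=1, Y=1, X=0) weight 64/11979
  (W=0, Z=0, V=0, U=1, Y=2, X=0) weight 16/3993
  (W=0, Z=0, V=0, U=1, Y=3, X=0) weight 16/11979
  (W=1, Z=1, V=0, U=0, Y=0, X=0) weight 8/3993
  (W=2, Z=0, V=0, U=0, Y=0, X=0) weight 8/3993
  … 134 more
Group by W:
  weight(W=0) = 119/726
  weight(W=1) = 17/726
  weight(W=2) = 119/2904
  weight(W=3) = 17/363
Total weight = 119/726 + 17/726 + 119/2904 + 17/363 = 799/2904
P(W=0 | obs) = 119/726 / 799/2904 = 28/47
P(W=1 | obs) = 17/726 / 799/2904 = 4/47
P(W=2 | obs) = 119/2904 / 799/2904 = 7/47
P(W=3 | obs) = 17/363 / 799/2904 = 8/47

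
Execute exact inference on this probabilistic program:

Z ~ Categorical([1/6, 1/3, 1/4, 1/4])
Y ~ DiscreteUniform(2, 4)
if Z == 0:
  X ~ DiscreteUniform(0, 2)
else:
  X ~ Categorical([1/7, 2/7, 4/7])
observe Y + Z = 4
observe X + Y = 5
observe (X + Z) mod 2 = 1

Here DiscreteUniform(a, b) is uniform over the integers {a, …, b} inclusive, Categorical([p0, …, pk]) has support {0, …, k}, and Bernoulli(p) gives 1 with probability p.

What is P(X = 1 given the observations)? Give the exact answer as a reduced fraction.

Enumerate traces; 2 have nonzero weight after conditioning:
  (Z=0, Y=4, X=1) weight 1/54
  (Z=1, Y=3, X=2) weight 4/63
Group by X:
  weight(X=1) = 1/54
  weight(X=2) = 4/63
Total weight = 1/54 + 4/63 = 31/378
P(X=1 | obs) = 1/54 / 31/378 = 7/31
P(X=2 | obs) = 4/63 / 31/378 = 24/31

P(X = 1 | obs) = 7/31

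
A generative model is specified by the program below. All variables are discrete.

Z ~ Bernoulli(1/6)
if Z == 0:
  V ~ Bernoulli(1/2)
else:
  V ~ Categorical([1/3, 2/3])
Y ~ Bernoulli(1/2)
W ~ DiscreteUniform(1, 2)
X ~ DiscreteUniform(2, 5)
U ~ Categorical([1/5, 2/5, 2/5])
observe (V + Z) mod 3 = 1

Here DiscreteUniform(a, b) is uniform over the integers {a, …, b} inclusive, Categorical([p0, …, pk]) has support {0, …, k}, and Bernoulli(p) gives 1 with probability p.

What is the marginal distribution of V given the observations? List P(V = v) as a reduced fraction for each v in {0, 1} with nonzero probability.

P(V=0) = 2/17, P(V=1) = 15/17

Enumerate traces; 96 have nonzero weight after conditioning:
  (Z=0, V=1, Y=0, W=1, X=2, U=0) weight 1/192
  (Z=0, V=1, Y=0, W=1, X=2, U=1) weight 1/96
  (Z=0, V=1, Y=0, W=1, X=2, U=2) weight 1/96
  (Z=0, V=1, Y=0, W=1, X=3, U=0) weight 1/192
  (Z=0, V=1, Y=0, W=1, X=3, U=1) weight 1/96
  (Z=0, V=1, Y=0, W=1, X=3, U=2) weight 1/96
  (Z=0, V=1, Y=0, W=1, X=4, U=0) weight 1/192
  (Z=0, V=1, Y=0, W=1, X=4, U=1) weight 1/96
  (Z=1, V=0, Y=0, W=1, X=2, U=0) weight 1/1440
  … 87 more
Group by V:
  weight(V=0) = 1/18
  weight(V=1) = 5/12
Total weight = 1/18 + 5/12 = 17/36
P(V=0 | obs) = 1/18 / 17/36 = 2/17
P(V=1 | obs) = 5/12 / 17/36 = 15/17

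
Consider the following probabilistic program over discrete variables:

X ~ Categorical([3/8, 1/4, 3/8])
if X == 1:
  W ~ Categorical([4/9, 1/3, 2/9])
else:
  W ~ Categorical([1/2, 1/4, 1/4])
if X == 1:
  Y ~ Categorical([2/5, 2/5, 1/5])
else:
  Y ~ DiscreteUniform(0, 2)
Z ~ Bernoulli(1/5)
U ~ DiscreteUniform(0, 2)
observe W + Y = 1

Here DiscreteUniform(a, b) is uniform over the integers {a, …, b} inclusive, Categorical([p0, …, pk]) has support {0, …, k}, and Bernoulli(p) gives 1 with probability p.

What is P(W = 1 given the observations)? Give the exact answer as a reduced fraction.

P(W = 1 | obs) = 69/191

Enumerate traces; 36 have nonzero weight after conditioning:
  (X=0, W=0, Y=1, Z=0, U=0) weight 1/60
  (X=0, W=0, Y=1, Z=0, U=1) weight 1/60
  (X=0, W=0, Y=1, Z=0, U=2) weight 1/60
  (X=0, W=0, Y=1, Z=1, U=0) weight 1/240
  (X=0, W=0, Y=1, Z=1, U=1) weight 1/240
  (X=0, W=0, Y=1, Z=1, U=2) weight 1/240
  (X=0, W=1, Y=0, Z=0, U=0) weight 1/120
  (X=0, W=1, Y=0, Z=0, U=1) weight 1/120
  … 28 more
Group by W:
  weight(W=0) = 61/360
  weight(W=1) = 23/240
Total weight = 61/360 + 23/240 = 191/720
P(W=0 | obs) = 61/360 / 191/720 = 122/191
P(W=1 | obs) = 23/240 / 191/720 = 69/191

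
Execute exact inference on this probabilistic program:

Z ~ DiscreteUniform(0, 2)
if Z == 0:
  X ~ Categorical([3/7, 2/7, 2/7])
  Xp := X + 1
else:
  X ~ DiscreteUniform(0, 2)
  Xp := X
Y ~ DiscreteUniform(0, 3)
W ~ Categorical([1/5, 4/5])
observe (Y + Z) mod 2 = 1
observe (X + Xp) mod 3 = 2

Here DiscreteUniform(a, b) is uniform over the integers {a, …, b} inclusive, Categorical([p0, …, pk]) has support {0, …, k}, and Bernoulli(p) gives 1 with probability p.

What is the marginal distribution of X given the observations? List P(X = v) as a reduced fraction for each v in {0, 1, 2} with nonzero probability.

P(X=1) = 7/10, P(X=2) = 3/10

Enumerate traces; 12 have nonzero weight after conditioning:
  (Z=0, X=2, Y=1, W=0) weight 1/210
  (Z=0, X=2, Y=1, W=1) weight 2/105
  (Z=0, X=2, Y=3, W=0) weight 1/210
  (Z=0, X=2, Y=3, W=1) weight 2/105
  (Z=1, X=1, Y=0, W=0) weight 1/180
  (Z=1, X=1, Y=0, W=1) weight 1/45
  (Z=1, X=1, Y=2, W=0) weight 1/180
  (Z=1, X=1, Y=2, W=1) weight 1/45
  … 4 more
Group by X:
  weight(X=1) = 1/9
  weight(X=2) = 1/21
Total weight = 1/9 + 1/21 = 10/63
P(X=1 | obs) = 1/9 / 10/63 = 7/10
P(X=2 | obs) = 1/21 / 10/63 = 3/10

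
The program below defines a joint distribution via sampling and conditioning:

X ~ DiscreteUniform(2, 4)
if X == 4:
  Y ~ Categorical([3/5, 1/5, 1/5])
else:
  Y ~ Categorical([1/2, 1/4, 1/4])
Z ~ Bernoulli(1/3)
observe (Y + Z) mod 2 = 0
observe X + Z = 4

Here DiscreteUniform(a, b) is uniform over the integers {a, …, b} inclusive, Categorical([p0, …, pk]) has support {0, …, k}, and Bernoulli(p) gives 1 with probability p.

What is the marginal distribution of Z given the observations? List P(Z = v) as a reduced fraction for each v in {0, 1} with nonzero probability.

Enumerate traces; 3 have nonzero weight after conditioning:
  (X=3, Y=1, Z=1) weight 1/36
  (X=4, Y=0, Z=0) weight 2/15
  (X=4, Y=2, Z=0) weight 2/45
Group by Z:
  weight(Z=0) = 8/45
  weight(Z=1) = 1/36
Total weight = 8/45 + 1/36 = 37/180
P(Z=0 | obs) = 8/45 / 37/180 = 32/37
P(Z=1 | obs) = 1/36 / 37/180 = 5/37

P(Z=0) = 32/37, P(Z=1) = 5/37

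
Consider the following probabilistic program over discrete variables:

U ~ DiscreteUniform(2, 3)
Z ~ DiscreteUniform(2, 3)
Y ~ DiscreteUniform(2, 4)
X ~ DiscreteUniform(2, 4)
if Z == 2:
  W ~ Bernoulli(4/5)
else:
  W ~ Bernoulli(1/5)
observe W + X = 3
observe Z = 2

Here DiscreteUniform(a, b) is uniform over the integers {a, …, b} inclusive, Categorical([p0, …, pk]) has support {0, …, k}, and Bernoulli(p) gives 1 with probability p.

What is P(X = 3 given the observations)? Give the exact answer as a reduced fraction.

Enumerate traces; 12 have nonzero weight after conditioning:
  (U=2, Z=2, Y=2, X=2, W=1) weight 1/45
  (U=2, Z=2, Y=2, X=3, W=0) weight 1/180
  (U=2, Z=2, Y=3, X=2, W=1) weight 1/45
  (U=2, Z=2, Y=3, X=3, W=0) weight 1/180
  (U=2, Z=2, Y=4, X=2, W=1) weight 1/45
  (U=2, Z=2, Y=4, X=3, W=0) weight 1/180
  (U=3, Z=2, Y=2, X=2, W=1) weight 1/45
  (U=3, Z=2, Y=2, X=3, W=0) weight 1/180
  … 4 more
Group by X:
  weight(X=2) = 2/15
  weight(X=3) = 1/30
Total weight = 2/15 + 1/30 = 1/6
P(X=2 | obs) = 2/15 / 1/6 = 4/5
P(X=3 | obs) = 1/30 / 1/6 = 1/5

P(X = 3 | obs) = 1/5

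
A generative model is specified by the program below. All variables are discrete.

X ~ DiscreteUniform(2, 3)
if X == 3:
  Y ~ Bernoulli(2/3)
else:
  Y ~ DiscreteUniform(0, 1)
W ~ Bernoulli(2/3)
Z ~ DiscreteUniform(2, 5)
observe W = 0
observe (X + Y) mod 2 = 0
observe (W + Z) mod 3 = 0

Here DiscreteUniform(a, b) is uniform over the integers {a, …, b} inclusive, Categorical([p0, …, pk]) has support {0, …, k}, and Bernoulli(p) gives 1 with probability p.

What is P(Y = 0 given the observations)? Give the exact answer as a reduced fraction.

Enumerate traces; 2 have nonzero weight after conditioning:
  (X=2, Y=0, W=0, Z=3) weight 1/48
  (X=3, Y=1, W=0, Z=3) weight 1/36
Group by Y:
  weight(Y=0) = 1/48
  weight(Y=1) = 1/36
Total weight = 1/48 + 1/36 = 7/144
P(Y=0 | obs) = 1/48 / 7/144 = 3/7
P(Y=1 | obs) = 1/36 / 7/144 = 4/7

P(Y = 0 | obs) = 3/7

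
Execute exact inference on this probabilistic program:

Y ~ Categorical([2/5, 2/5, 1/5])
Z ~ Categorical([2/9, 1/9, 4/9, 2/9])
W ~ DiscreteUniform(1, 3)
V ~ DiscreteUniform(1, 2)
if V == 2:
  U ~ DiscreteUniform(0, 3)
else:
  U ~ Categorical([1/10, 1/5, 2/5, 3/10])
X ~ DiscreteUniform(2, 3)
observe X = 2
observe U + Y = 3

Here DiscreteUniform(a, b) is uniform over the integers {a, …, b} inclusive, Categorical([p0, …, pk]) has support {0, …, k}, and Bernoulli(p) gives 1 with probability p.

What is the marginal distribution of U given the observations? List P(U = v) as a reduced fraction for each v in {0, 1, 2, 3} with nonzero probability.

Enumerate traces; 72 have nonzero weight after conditioning:
  (Y=0, Z=0, W=1, V=1, U=3, X=2) weight 1/450
  (Y=0, Z=0, W=1, V=2, U=3, X=2) weight 1/540
  (Y=0, Z=0, W=2, V=1, U=3, X=2) weight 1/450
  (Y=0, Z=0, W=2, V=2, U=3, X=2) weight 1/540
  (Y=0, Z=0, W=3, V=1, U=3, X=2) weight 1/450
  (Y=0, Z=0, W=3, V=2, U=3, X=2) weight 1/540
  (Y=0, Z=1, W=1, V=1, U=3, X=2) weight 1/900
  (Y=0, Z=1, W=1, V=2, U=3, X=2) weight 1/1080
  (Y=1, Z=0, W=1, V=1, U=2, X=2) weight 2/675
  (Y=2, Z=0, W=1, V=1, U=1, X=2) weight 1/1350
  … 62 more
Group by U:
  weight(U=1) = 9/400
  weight(U=2) = 13/200
  weight(U=3) = 11/200
Total weight = 9/400 + 13/200 + 11/200 = 57/400
P(U=1 | obs) = 9/400 / 57/400 = 3/19
P(U=2 | obs) = 13/200 / 57/400 = 26/57
P(U=3 | obs) = 11/200 / 57/400 = 22/57

P(U=1) = 3/19, P(U=2) = 26/57, P(U=3) = 22/57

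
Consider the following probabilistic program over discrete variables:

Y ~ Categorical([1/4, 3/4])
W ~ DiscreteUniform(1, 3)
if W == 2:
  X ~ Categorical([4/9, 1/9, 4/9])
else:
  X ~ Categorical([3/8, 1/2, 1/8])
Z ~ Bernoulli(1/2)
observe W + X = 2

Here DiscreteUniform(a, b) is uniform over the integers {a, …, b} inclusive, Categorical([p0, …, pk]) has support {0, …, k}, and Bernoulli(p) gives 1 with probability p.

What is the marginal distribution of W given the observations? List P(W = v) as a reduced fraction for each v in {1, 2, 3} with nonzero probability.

Enumerate traces; 8 have nonzero weight after conditioning:
  (Y=0, W=1, X=1, Z=0) weight 1/48
  (Y=0, W=1, X=1, Z=1) weight 1/48
  (Y=0, W=2, X=0, Z=0) weight 1/54
  (Y=0, W=2, X=0, Z=1) weight 1/54
  (Y=1, W=1, X=1, Z=0) weight 1/16
  (Y=1, W=1, X=1, Z=1) weight 1/16
  (Y=1, W=2, X=0, Z=0) weight 1/18
  (Y=1, W=2, X=0, Z=1) weight 1/18
Group by W:
  weight(W=1) = 1/6
  weight(W=2) = 4/27
Total weight = 1/6 + 4/27 = 17/54
P(W=1 | obs) = 1/6 / 17/54 = 9/17
P(W=2 | obs) = 4/27 / 17/54 = 8/17

P(W=1) = 9/17, P(W=2) = 8/17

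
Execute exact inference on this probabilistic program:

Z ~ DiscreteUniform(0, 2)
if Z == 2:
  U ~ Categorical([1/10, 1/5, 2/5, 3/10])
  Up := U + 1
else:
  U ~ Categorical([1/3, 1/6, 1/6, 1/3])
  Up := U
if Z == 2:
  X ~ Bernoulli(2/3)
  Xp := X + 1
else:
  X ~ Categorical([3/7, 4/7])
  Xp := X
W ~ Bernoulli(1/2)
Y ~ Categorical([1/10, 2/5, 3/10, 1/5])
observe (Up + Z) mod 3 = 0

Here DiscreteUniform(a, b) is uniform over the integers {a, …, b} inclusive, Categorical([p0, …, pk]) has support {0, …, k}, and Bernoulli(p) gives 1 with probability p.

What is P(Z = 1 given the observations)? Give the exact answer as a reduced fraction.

Enumerate traces; 80 have nonzero weight after conditioning:
  (Z=0, U=0, X=0, W=0, Y=0) weight 1/420
  (Z=0, U=0, X=0, W=0, Y=1) weight 1/105
  (Z=0, U=0, X=0, W=0, Y=2) weight 1/140
  (Z=0, U=0, X=0, W=0, Y=3) weight 1/210
  (Z=0, U=0, X=0, W=1, Y=0) weight 1/420
  (Z=0, U=0, X=0, W=1, Y=1) weight 1/105
  (Z=0, U=0, X=0, W=1, Y=2) weight 1/140
  (Z=0, U=0, X=0, W=1, Y=3) weight 1/210
  (Z=1, U=2, X=0, W=0, Y=0) weight 1/840
  (Z=2, U=0, X=0, W=0, Y=0) weight 1/1800
  … 70 more
Group by Z:
  weight(Z=0) = 2/9
  weight(Z=1) = 1/18
  weight(Z=2) = 2/15
Total weight = 2/9 + 1/18 + 2/15 = 37/90
P(Z=0 | obs) = 2/9 / 37/90 = 20/37
P(Z=1 | obs) = 1/18 / 37/90 = 5/37
P(Z=2 | obs) = 2/15 / 37/90 = 12/37

P(Z = 1 | obs) = 5/37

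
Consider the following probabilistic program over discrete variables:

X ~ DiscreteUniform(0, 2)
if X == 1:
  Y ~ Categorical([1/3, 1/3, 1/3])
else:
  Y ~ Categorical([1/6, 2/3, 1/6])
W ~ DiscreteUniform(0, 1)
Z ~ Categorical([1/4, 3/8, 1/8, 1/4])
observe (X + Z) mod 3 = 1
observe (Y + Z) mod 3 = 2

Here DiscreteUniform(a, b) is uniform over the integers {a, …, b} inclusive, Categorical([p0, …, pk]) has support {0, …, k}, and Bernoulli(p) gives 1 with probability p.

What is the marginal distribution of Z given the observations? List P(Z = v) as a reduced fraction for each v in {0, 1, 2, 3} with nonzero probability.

Enumerate traces; 8 have nonzero weight after conditioning:
  (X=0, Y=1, W=0, Z=1) weight 1/24
  (X=0, Y=1, W=1, Z=1) weight 1/24
  (X=1, Y=2, W=0, Z=0) weight 1/72
  (X=1, Y=2, W=0, Z=3) weight 1/72
  (X=1, Y=2, W=1, Z=0) weight 1/72
  (X=1, Y=2, W=1, Z=3) weight 1/72
  (X=2, Y=0, W=0, Z=2) weight 1/288
  (X=2, Y=0, W=1, Z=2) weight 1/288
Group by Z:
  weight(Z=0) = 1/36
  weight(Z=1) = 1/12
  weight(Z=2) = 1/144
  weight(Z=3) = 1/36
Total weight = 1/36 + 1/12 + 1/144 + 1/36 = 7/48
P(Z=0 | obs) = 1/36 / 7/48 = 4/21
P(Z=1 | obs) = 1/12 / 7/48 = 4/7
P(Z=2 | obs) = 1/144 / 7/48 = 1/21
P(Z=3 | obs) = 1/36 / 7/48 = 4/21

P(Z=0) = 4/21, P(Z=1) = 4/7, P(Z=2) = 1/21, P(Z=3) = 4/21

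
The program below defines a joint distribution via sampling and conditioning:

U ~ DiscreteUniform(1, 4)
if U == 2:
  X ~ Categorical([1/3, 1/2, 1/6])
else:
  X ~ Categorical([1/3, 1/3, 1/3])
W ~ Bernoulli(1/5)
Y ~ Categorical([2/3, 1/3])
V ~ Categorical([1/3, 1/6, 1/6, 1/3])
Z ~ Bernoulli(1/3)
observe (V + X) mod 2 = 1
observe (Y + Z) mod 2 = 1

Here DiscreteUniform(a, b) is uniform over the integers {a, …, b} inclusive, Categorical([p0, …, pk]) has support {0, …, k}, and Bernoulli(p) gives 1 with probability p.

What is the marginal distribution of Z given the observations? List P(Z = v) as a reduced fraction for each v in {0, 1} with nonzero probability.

Enumerate traces; 96 have nonzero weight after conditioning:
  (U=1, X=0, W=0, Y=0, V=1, Z=1) weight 1/405
  (U=1, X=0, W=0, Y=0, V=3, Z=1) weight 2/405
  (U=1, X=0, W=0, Y=1, V=1, Z=0) weight 1/405
  (U=1, X=0, W=0, Y=1, V=3, Z=0) weight 2/405
  (U=1, X=0, W=1, Y=0, V=1, Z=1) weight 1/1620
  (U=1, X=0, W=1, Y=0, V=3, Z=1) weight 1/810
  (U=1, X=0, W=1, Y=1, V=1, Z=0) weight 1/1620
  (U=1, X=0, W=1, Y=1, V=3, Z=0) weight 1/810
  … 88 more
Group by Z:
  weight(Z=0) = 1/9
  weight(Z=1) = 1/9
Total weight = 1/9 + 1/9 = 2/9
P(Z=0 | obs) = 1/9 / 2/9 = 1/2
P(Z=1 | obs) = 1/9 / 2/9 = 1/2

P(Z=0) = 1/2, P(Z=1) = 1/2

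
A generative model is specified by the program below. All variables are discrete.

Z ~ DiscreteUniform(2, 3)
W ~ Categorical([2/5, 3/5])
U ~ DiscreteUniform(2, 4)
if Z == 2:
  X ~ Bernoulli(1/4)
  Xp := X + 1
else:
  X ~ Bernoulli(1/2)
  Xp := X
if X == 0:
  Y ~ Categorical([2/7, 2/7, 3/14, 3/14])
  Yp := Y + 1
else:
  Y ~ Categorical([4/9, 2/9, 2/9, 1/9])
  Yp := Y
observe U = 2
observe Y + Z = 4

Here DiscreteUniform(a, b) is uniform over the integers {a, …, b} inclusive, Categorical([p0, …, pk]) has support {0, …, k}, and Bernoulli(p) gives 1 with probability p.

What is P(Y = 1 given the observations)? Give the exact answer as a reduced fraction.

Enumerate traces; 8 have nonzero weight after conditioning:
  (Z=2, W=0, U=2, X=0, Y=2) weight 3/280
  (Z=2, W=0, U=2, X=1, Y=2) weight 1/270
  (Z=2, W=1, U=2, X=0, Y=2) weight 9/560
  (Z=2, W=1, U=2, X=1, Y=2) weight 1/180
  (Z=3, W=0, U=2, X=0, Y=1) weight 1/105
  (Z=3, W=0, U=2, X=1, Y=1) weight 1/135
  (Z=3, W=1, U=2, X=0, Y=1) weight 1/70
  (Z=3, W=1, U=2, X=1, Y=1) weight 1/90
Group by Y:
  weight(Y=1) = 8/189
  weight(Y=2) = 109/3024
Total weight = 8/189 + 109/3024 = 79/1008
P(Y=1 | obs) = 8/189 / 79/1008 = 128/237
P(Y=2 | obs) = 109/3024 / 79/1008 = 109/237

P(Y = 1 | obs) = 128/237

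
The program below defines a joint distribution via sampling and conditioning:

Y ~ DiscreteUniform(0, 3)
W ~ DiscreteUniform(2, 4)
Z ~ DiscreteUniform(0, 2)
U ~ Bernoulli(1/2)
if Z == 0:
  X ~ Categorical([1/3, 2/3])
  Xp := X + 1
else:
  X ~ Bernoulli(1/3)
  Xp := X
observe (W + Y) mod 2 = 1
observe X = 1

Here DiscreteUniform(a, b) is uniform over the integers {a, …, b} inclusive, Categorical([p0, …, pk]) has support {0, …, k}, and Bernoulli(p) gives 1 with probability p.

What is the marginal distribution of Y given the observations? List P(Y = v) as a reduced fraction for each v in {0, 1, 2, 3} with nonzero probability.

Enumerate traces; 36 have nonzero weight after conditioning:
  (Y=0, W=3, Z=0, U=0, X=1) weight 1/108
  (Y=0, W=3, Z=0, U=1, X=1) weight 1/108
  (Y=0, W=3, Z=1, U=0, X=1) weight 1/216
  (Y=0, W=3, Z=1, U=1, X=1) weight 1/216
  (Y=0, W=3, Z=2, U=0, X=1) weight 1/216
  (Y=0, W=3, Z=2, U=1, X=1) weight 1/216
  (Y=1, W=2, Z=0, U=0, X=1) weight 1/108
  (Y=1, W=2, Z=0, U=1, X=1) weight 1/108
  (Y=2, W=3, Z=0, U=0, X=1) weight 1/108
  (Y=3, W=2, Z=0, U=0, X=1) weight 1/108
  … 26 more
Group by Y:
  weight(Y=0) = 1/27
  weight(Y=1) = 2/27
  weight(Y=2) = 1/27
  weight(Y=3) = 2/27
Total weight = 1/27 + 2/27 + 1/27 + 2/27 = 2/9
P(Y=0 | obs) = 1/27 / 2/9 = 1/6
P(Y=1 | obs) = 2/27 / 2/9 = 1/3
P(Y=2 | obs) = 1/27 / 2/9 = 1/6
P(Y=3 | obs) = 2/27 / 2/9 = 1/3

P(Y=0) = 1/6, P(Y=1) = 1/3, P(Y=2) = 1/6, P(Y=3) = 1/3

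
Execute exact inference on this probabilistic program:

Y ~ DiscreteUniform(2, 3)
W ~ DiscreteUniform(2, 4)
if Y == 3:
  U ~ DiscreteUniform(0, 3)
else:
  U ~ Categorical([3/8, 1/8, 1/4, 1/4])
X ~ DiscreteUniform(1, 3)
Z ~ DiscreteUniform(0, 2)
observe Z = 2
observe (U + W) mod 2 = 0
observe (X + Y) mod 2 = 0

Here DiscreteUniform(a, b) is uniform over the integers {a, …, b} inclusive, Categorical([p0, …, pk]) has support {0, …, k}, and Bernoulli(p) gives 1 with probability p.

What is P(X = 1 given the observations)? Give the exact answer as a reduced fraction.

P(X = 1 | obs) = 12/37

Enumerate traces; 18 have nonzero weight after conditioning:
  (Y=2, W=2, U=0, X=2, Z=2) weight 1/144
  (Y=2, W=2, U=2, X=2, Z=2) weight 1/216
  (Y=2, W=3, U=1, X=2, Z=2) weight 1/432
  (Y=2, W=3, U=3, X=2, Z=2) weight 1/216
  (Y=2, W=4, U=0, X=2, Z=2) weight 1/144
  (Y=2, W=4, U=2, X=2, Z=2) weight 1/216
  (Y=3, W=2, U=0, X=1, Z=2) weight 1/216
  (Y=3, W=2, U=0, X=3, Z=2) weight 1/216
  … 10 more
Group by X:
  weight(X=1) = 1/36
  weight(X=2) = 13/432
  weight(X=3) = 1/36
Total weight = 1/36 + 13/432 + 1/36 = 37/432
P(X=1 | obs) = 1/36 / 37/432 = 12/37
P(X=2 | obs) = 13/432 / 37/432 = 13/37
P(X=3 | obs) = 1/36 / 37/432 = 12/37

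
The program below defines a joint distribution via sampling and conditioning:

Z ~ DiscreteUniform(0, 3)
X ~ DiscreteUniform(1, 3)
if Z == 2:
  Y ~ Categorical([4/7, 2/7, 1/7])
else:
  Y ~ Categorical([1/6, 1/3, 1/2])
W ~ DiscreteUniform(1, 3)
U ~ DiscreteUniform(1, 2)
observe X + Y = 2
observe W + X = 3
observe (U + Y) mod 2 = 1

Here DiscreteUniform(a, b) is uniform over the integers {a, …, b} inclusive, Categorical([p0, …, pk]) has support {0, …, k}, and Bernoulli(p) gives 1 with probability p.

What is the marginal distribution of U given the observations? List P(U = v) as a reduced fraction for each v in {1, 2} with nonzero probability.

P(U=1) = 5/11, P(U=2) = 6/11

Enumerate traces; 8 have nonzero weight after conditioning:
  (Z=0, X=1, Y=1, W=2, U=2) weight 1/216
  (Z=0, X=2, Y=0, W=1, U=1) weight 1/432
  (Z=1, X=1, Y=1, W=2, U=2) weight 1/216
  (Z=1, X=2, Y=0, W=1, U=1) weight 1/432
  (Z=2, X=1, Y=1, W=2, U=2) weight 1/252
  (Z=2, X=2, Y=0, W=1, U=1) weight 1/126
  (Z=3, X=1, Y=1, W=2, U=2) weight 1/216
  (Z=3, X=2, Y=0, W=1, U=1) weight 1/432
Group by U:
  weight(U=1) = 5/336
  weight(U=2) = 1/56
Total weight = 5/336 + 1/56 = 11/336
P(U=1 | obs) = 5/336 / 11/336 = 5/11
P(U=2 | obs) = 1/56 / 11/336 = 6/11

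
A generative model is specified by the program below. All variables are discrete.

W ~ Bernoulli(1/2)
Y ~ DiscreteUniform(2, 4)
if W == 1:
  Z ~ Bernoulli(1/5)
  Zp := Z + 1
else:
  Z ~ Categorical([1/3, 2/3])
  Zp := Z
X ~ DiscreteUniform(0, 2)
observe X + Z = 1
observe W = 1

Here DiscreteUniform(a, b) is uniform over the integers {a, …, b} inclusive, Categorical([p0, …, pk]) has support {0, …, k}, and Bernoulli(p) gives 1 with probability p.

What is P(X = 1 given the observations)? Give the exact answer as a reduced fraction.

Enumerate traces; 6 have nonzero weight after conditioning:
  (W=1, Y=2, Z=0, X=1) weight 2/45
  (W=1, Y=2, Z=1, X=0) weight 1/90
  (W=1, Y=3, Z=0, X=1) weight 2/45
  (W=1, Y=3, Z=1, X=0) weight 1/90
  (W=1, Y=4, Z=0, X=1) weight 2/45
  (W=1, Y=4, Z=1, X=0) weight 1/90
Group by X:
  weight(X=0) = 1/30
  weight(X=1) = 2/15
Total weight = 1/30 + 2/15 = 1/6
P(X=0 | obs) = 1/30 / 1/6 = 1/5
P(X=1 | obs) = 2/15 / 1/6 = 4/5

P(X = 1 | obs) = 4/5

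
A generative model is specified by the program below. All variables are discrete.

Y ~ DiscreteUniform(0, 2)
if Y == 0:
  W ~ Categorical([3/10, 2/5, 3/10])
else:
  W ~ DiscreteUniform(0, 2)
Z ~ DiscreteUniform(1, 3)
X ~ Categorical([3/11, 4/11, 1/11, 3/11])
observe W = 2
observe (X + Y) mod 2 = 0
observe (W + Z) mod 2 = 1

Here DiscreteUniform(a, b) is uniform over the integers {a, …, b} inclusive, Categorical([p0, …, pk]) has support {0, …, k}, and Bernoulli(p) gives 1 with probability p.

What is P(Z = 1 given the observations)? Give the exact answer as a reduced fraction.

Enumerate traces; 12 have nonzero weight after conditioning:
  (Y=0, W=2, Z=1, X=0) weight 1/110
  (Y=0, W=2, Z=1, X=2) weight 1/330
  (Y=0, W=2, Z=3, X=0) weight 1/110
  (Y=0, W=2, Z=3, X=2) weight 1/330
  (Y=1, W=2, Z=1, X=1) weight 4/297
  (Y=1, W=2, Z=1, X=3) weight 1/99
  (Y=1, W=2, Z=3, X=1) weight 4/297
  (Y=1, W=2, Z=3, X=3) weight 1/99
  … 4 more
Group by Z:
  weight(Z=1) = 73/1485
  weight(Z=3) = 73/1485
Total weight = 73/1485 + 73/1485 = 146/1485
P(Z=1 | obs) = 73/1485 / 146/1485 = 1/2
P(Z=3 | obs) = 73/1485 / 146/1485 = 1/2

P(Z = 1 | obs) = 1/2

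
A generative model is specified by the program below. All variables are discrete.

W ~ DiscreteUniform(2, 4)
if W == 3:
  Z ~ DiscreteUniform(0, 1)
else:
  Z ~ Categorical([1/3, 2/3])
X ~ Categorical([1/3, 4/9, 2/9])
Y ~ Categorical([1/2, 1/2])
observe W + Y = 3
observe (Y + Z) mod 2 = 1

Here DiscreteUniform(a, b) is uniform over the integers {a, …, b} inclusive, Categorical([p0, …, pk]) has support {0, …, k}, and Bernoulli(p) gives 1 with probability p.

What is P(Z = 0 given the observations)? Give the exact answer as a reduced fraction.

P(Z = 0 | obs) = 2/5

Enumerate traces; 6 have nonzero weight after conditioning:
  (W=2, Z=0, X=0, Y=1) weight 1/54
  (W=2, Z=0, X=1, Y=1) weight 2/81
  (W=2, Z=0, X=2, Y=1) weight 1/81
  (W=3, Z=1, X=0, Y=0) weight 1/36
  (W=3, Z=1, X=1, Y=0) weight 1/27
  (W=3, Z=1, X=2, Y=0) weight 1/54
Group by Z:
  weight(Z=0) = 1/18
  weight(Z=1) = 1/12
Total weight = 1/18 + 1/12 = 5/36
P(Z=0 | obs) = 1/18 / 5/36 = 2/5
P(Z=1 | obs) = 1/12 / 5/36 = 3/5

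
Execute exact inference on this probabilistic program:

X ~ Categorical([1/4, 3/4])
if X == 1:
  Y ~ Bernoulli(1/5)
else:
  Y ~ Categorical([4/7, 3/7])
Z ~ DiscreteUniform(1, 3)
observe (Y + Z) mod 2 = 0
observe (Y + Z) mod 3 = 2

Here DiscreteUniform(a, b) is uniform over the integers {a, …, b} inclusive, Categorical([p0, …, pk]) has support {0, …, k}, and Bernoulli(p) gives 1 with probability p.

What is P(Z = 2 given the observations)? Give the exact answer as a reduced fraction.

Enumerate traces; 4 have nonzero weight after conditioning:
  (X=0, Y=0, Z=2) weight 1/21
  (X=0, Y=1, Z=1) weight 1/28
  (X=1, Y=0, Z=2) weight 1/5
  (X=1, Y=1, Z=1) weight 1/20
Group by Z:
  weight(Z=1) = 3/35
  weight(Z=2) = 26/105
Total weight = 3/35 + 26/105 = 1/3
P(Z=1 | obs) = 3/35 / 1/3 = 9/35
P(Z=2 | obs) = 26/105 / 1/3 = 26/35

P(Z = 2 | obs) = 26/35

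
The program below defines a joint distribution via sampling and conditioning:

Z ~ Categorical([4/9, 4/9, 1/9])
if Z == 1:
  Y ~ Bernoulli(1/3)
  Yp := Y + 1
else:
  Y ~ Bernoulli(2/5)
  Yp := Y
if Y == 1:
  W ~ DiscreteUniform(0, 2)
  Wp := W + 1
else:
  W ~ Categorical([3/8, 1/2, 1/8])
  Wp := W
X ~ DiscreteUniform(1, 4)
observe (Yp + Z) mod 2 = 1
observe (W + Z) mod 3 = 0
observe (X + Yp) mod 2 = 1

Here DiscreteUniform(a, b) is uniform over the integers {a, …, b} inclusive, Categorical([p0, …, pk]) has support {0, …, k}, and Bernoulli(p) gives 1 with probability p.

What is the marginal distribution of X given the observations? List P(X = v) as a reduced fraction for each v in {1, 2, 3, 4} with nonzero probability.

Enumerate traces; 6 have nonzero weight after conditioning:
  (Z=0, Y=1, W=0, X=2) weight 2/135
  (Z=0, Y=1, W=0, X=4) weight 2/135
  (Z=1, Y=1, W=2, X=1) weight 1/81
  (Z=1, Y=1, W=2, X=3) weight 1/81
  (Z=2, Y=1, W=1, X=2) weight 1/270
  (Z=2, Y=1, W=1, X=4) weight 1/270
Group by X:
  weight(X=1) = 1/81
  weight(X=2) = 1/54
  weight(X=3) = 1/81
  weight(X=4) = 1/54
Total weight = 1/81 + 1/54 + 1/81 + 1/54 = 5/81
P(X=1 | obs) = 1/81 / 5/81 = 1/5
P(X=2 | obs) = 1/54 / 5/81 = 3/10
P(X=3 | obs) = 1/81 / 5/81 = 1/5
P(X=4 | obs) = 1/54 / 5/81 = 3/10

P(X=1) = 1/5, P(X=2) = 3/10, P(X=3) = 1/5, P(X=4) = 3/10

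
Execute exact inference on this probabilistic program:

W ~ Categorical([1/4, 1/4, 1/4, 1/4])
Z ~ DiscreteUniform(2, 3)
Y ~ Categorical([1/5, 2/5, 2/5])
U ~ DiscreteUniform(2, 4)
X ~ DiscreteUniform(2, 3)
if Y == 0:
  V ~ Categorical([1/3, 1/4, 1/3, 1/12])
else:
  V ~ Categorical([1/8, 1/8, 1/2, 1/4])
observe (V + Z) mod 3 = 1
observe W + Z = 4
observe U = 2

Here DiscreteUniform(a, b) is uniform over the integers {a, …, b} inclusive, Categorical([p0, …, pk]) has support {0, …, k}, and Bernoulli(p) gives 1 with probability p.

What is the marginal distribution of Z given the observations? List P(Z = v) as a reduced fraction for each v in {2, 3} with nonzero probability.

Enumerate traces; 12 have nonzero weight after conditioning:
  (W=1, Z=3, Y=0, U=2, X=2, V=1) weight 1/960
  (W=1, Z=3, Y=0, U=2, X=3, V=1) weight 1/960
  (W=1, Z=3, Y=1, U=2, X=2, V=1) weight 1/960
  (W=1, Z=3, Y=1, U=2, X=3, V=1) weight 1/960
  (W=1, Z=3, Y=2, U=2, X=2, V=1) weight 1/960
  (W=1, Z=3, Y=2, U=2, X=3, V=1) weight 1/960
  (W=2, Z=2, Y=0, U=2, X=2, V=2) weight 1/720
  (W=2, Z=2, Y=0, U=2, X=3, V=2) weight 1/720
  … 4 more
Group by Z:
  weight(Z=2) = 7/360
  weight(Z=3) = 1/160
Total weight = 7/360 + 1/160 = 37/1440
P(Z=2 | obs) = 7/360 / 37/1440 = 28/37
P(Z=3 | obs) = 1/160 / 37/1440 = 9/37

P(Z=2) = 28/37, P(Z=3) = 9/37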